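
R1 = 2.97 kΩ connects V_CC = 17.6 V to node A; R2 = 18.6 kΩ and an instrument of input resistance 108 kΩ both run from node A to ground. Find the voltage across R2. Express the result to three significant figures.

V_out ≈ 14.8 V

The load sits in parallel with R2, giving an effective lower resistance R2' = R2·R_L/(R2+R_L) = 15.87 kΩ.
Now apply the divider: V_out = 17.6 × 0.8423 = 14.83 V.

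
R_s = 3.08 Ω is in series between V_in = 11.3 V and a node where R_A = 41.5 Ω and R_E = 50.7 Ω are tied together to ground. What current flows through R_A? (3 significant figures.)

Combine the parallel branches: R_p = (1/41.5 + 1/50.7)⁻¹ = 22.82 Ω.
Node voltage V_A = V_in · R_p/(R_s + R_p) = 11.3 × 0.8811 = 9.956 V.
Branch current I = V_A/R_A = 9.956/41.5 = 0.2399 A.

I ≈ 0.240 A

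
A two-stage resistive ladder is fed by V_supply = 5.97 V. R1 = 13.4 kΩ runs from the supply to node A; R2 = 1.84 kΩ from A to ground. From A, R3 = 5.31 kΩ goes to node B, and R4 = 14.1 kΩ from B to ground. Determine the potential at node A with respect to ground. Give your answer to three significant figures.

The second stage (R3 + R4 = 19.41 kΩ) loads node A in parallel with R2.
R2 ‖ (R3+R4) = 1.681 kΩ.
First divider: V_A = V_supply · 1.681/(13.4 + 1.681) = 0.6653 V.

V_A ≈ 0.665 V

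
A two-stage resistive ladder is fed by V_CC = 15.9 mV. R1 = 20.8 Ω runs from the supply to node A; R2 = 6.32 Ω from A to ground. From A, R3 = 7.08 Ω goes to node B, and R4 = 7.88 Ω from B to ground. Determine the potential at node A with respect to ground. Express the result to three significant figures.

The second stage (R3 + R4 = 14.96 Ω) loads node A in parallel with R2.
Effective lower resistance at A: R2 ‖ 14.96 = 4.443 Ω.
V_A = 15.9 × 4.443/(20.8 + 4.443) = 2.799 mV.

V_A ≈ 2.80 mV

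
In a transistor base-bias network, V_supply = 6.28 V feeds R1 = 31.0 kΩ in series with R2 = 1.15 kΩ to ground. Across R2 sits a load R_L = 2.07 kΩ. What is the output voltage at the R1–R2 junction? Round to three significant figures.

First combine the lower leg with the load: R2 ‖ R_L = 0.7393 kΩ.
Then V_out = V_supply · R2'/(R1 + R2') = 6.28 × 0.7393/31.74 = 0.1463 V.

V_out ≈ 0.146 V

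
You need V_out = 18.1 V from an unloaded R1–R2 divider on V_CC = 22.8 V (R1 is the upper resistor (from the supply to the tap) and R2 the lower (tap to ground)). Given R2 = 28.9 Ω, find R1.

V_out/V_CC = R2/(R1+R2) = 0.7939.
Rearranging, R1 = R2·(1−k)/k = 28.9 × 0.2597 = 7.504 Ω.

R1 ≈ 7.50 Ω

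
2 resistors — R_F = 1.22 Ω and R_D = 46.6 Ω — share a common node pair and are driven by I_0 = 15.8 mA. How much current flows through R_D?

I ≈ 0.403 mA

With just two branches, the current splits inversely with resistance.
So I = 15.8 × 1.22/47.82 = 0.4031 mA.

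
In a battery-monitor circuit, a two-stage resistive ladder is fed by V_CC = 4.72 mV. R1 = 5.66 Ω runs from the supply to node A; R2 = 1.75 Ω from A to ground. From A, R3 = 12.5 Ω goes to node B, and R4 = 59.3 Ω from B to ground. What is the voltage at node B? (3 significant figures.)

Node A sees R2 in parallel with the series input of stage 2, R3 + R4 = 71.80 Ω.
Effective lower resistance at A: R2 ‖ 71.80 = 1.708 Ω.
First divider: V_A = V_CC · 1.708/(5.66 + 1.708) = 1.094 mV.
V_B = V_A × 0.8259 = 0.9038 mV.

V_B ≈ 0.904 mV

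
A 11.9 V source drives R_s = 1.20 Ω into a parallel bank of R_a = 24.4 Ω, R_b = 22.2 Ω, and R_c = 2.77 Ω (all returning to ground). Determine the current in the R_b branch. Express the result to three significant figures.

I ≈ 0.349 A

Parallel bank: R_p = 1/(1/24.4 + 1/22.2 + 1/2.77) = 2.237 Ω.
V_A = 11.9 × 2.237/3.437 = 7.745 V.
Branch current I = V_A/R_b = 7.745/22.2 = 0.3489 A.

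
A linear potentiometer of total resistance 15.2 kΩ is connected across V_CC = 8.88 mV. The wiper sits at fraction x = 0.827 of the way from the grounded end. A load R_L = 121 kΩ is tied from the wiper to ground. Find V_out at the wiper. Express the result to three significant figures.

V_out ≈ 7.21 mV

The pot divides into 2.630 kΩ above the wiper and 12.57 kΩ below.
Lower segment in parallel with the load: 12.57 ‖ 121 = 11.39 kΩ.
V_out = 8.88 × 11.39/(2.630 + 11.39) = 7.214 mV.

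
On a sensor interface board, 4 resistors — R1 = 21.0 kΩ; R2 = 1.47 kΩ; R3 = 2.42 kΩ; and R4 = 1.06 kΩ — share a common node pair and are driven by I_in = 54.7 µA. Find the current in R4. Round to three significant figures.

ΣG = 1/21.0 + 1/1.47 + 1/2.42 + 1/1.06 = 2.085.
R4 takes the fraction G_k/ΣG = 0.9434/2.085 = 0.4526, so I = 54.7 × 0.4526 = 24.76 µA.

I ≈ 24.8 µA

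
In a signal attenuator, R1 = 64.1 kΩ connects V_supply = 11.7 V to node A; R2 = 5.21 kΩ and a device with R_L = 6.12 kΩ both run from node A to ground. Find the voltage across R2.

R2 ‖ R_L = (5.21 × 6.12)/(5.21 + 6.12) = 2.814 kΩ.
Now apply the divider: V_out = 11.7 × 0.04206 = 0.4921 V.

V_out ≈ 0.492 V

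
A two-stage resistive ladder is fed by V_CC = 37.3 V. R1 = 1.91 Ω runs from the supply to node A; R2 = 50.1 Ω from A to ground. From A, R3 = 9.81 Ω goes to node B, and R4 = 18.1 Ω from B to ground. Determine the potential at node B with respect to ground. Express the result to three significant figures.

Looking into the second stage from A: R3 + R4 = 27.91 Ω appears in parallel with R2.
Effective lower resistance at A: R2 ‖ 27.91 = 17.92 Ω.
V_A = 37.3 × 17.92/(1.91 + 17.92) = 33.71 V.
Then the unloaded second divider: V_B = V_A × R4/(R3+R4) = 33.71 × 0.6485 = 21.86 V.

V_B ≈ 21.9 V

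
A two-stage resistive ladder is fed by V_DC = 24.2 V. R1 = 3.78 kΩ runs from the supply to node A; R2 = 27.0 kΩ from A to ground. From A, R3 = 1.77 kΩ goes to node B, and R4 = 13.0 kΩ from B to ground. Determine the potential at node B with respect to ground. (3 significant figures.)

V_B ≈ 15.3 V

Node A sees R2 in parallel with the series input of stage 2, R3 + R4 = 14.77 kΩ.
R2 ‖ (R3+R4) = 9.547 kΩ.
So V_A = 24.2 × 0.7164 = 17.34 V.
Stage 2 is unloaded, so V_B = V_A · R4/(R3+R4) = 17.34 × 13.0/14.77 = 15.26 V.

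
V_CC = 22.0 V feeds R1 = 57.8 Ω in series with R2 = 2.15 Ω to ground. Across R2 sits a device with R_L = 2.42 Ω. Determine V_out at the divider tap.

V_out ≈ 0.425 V

The load sits in parallel with R2, giving an effective lower resistance R2' = R2·R_L/(R2+R_L) = 1.139 Ω.
Now apply the divider: V_out = 22.0 × 0.01932 = 0.4250 V.
(Unloaded it would be 0.789 V; the load pulls it down.)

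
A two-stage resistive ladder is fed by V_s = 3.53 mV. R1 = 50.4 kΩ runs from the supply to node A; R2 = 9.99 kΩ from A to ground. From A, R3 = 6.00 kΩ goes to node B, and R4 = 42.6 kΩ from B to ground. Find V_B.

Node A sees R2 in parallel with the series input of stage 2, R3 + R4 = 48.60 kΩ.
R2 ‖ (R3+R4) = 8.287 kΩ.
So V_A = 3.53 × 0.1412 = 0.4984 mV.
V_B = V_A × 0.8765 = 0.4369 mV.

V_B ≈ 0.437 mV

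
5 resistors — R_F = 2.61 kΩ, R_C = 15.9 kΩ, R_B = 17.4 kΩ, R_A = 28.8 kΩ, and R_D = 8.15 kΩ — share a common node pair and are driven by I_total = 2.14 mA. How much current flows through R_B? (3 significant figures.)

Total conductance ΣG = 1/2.61 + 1/15.9 + 1/17.4 + 1/28.8 + 1/8.15 = 0.6609 (units of 1/kΩ).
R_B takes the fraction G_k/ΣG = 0.05747/0.6609 = 0.08696, so I = 2.14 × 0.08696 = 0.1861 mA.

I ≈ 0.186 mA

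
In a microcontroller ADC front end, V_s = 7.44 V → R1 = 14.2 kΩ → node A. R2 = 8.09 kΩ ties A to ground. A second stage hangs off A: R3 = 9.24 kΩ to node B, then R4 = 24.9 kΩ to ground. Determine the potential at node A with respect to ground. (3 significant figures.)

Looking into the second stage from A: R3 + R4 = 34.14 kΩ appears in parallel with R2.
R2 ‖ (R3+R4) = 6.540 kΩ.
So V_A = 7.44 × 0.3153 = 2.346 V.

V_A ≈ 2.35 V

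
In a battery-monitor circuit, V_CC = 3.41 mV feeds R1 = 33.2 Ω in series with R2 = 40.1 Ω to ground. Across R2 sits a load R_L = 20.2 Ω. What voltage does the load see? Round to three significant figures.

R2 ‖ R_L = (40.1 × 20.2)/(40.1 + 20.2) = 13.43 Ω.
Now apply the divider: V_out = 3.41 × 0.2881 = 0.9823 mV.
(Unloaded it would be 1.87 mV; the load pulls it down.)

V_out ≈ 0.982 mV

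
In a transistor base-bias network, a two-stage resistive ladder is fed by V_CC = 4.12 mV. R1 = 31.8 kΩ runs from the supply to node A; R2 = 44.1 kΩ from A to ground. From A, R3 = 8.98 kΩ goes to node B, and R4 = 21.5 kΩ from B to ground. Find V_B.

Looking into the second stage from A: R3 + R4 = 30.48 kΩ appears in parallel with R2.
R2 ‖ (R3+R4) = 18.02 kΩ.
V_A = 4.12 × 18.02/(31.8 + 18.02) = 1.490 mV.
V_B = V_A × 0.7054 = 1.051 mV.

V_B ≈ 1.05 mV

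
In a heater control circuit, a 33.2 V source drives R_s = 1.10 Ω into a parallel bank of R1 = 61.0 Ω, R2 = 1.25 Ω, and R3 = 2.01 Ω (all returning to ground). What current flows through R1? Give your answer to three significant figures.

I ≈ 0.223 A

Combine the parallel branches: R_p = (1/61.0 + 1/1.25 + 1/2.01)⁻¹ = 0.7611 Ω.
Node voltage V_A = V_supply · R_p/(R_s + R_p) = 33.2 × 0.4089 = 13.58 V.
Branch current I = V_A/R1 = 13.58/61.0 = 0.2226 A.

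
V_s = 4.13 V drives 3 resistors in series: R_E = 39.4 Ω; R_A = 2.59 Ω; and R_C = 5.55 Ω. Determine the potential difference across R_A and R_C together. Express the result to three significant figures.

Total series resistance ΣR = 39.4 + 2.59 + 5.55 = 47.54 Ω.
R_{R_A..R_C} = 2.59 + 5.55 = 8.140 Ω.
V = V_s · R/ΣR = 4.13 × 0.1712 = 0.7072 V.

V ≈ 0.707 V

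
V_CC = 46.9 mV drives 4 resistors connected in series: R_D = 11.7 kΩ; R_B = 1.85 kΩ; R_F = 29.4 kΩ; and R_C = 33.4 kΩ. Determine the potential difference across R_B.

V ≈ 1.14 mV

Total series resistance ΣR = 11.7 + 1.85 + 29.4 + 33.4 = 76.35 kΩ.
V = V_CC · R/ΣR = 46.9 × 0.02423 = 1.136 mV.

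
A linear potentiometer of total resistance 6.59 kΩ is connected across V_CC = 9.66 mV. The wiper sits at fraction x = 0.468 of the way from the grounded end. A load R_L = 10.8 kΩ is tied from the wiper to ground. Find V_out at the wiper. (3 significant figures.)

Split the track: R_lower = x·R_p = 3.084 kΩ, R_upper = (1−x)·R_p = 3.506 kΩ.
R_L loads the lower segment: effective lower R = 2.399 kΩ.
Then V_out = V_CC · 2.399/(3.506 + 2.399) = 3.925 mV.

V_out ≈ 3.92 mV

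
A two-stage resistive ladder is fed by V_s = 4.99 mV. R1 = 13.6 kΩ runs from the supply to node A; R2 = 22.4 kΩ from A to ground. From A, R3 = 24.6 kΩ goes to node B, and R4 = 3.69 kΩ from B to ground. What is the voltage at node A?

V_A ≈ 2.39 mV

Looking into the second stage from A: R3 + R4 = 28.29 kΩ appears in parallel with R2.
R2 ‖ (R3+R4) = 12.50 kΩ.
V_A = 4.99 × 12.50/(13.6 + 12.50) = 2.390 mV.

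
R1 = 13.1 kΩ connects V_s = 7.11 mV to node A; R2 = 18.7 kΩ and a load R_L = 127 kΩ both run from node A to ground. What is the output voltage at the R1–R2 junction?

V_out ≈ 3.94 mV

First combine the lower leg with the load: R2 ‖ R_L = 16.30 kΩ.
Now apply the divider: V_out = 7.11 × 0.5544 = 3.942 mV.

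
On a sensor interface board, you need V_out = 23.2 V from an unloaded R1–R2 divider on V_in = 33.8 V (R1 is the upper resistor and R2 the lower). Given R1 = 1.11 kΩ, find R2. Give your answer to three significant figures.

The divider ratio is R2/(R1+R2) = 23.2/33.8 = 0.6864.
R2 = R1 · 0.6864/(1 − 0.6864) = 2.429 kΩ.

R2 ≈ 2.43 kΩ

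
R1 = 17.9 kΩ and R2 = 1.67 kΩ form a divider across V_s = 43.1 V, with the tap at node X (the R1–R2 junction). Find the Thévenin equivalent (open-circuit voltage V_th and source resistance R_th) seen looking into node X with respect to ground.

With X open, the divider is unloaded: V_th = 43.1 × 1.67/19.57 = 3.678 V.
Zeroing V_s shorts the top of R1 to ground, so R_th = R1 ‖ R2 = 1.527 kΩ.

V_th ≈ 3.68 V, R_th ≈ 1.53 kΩ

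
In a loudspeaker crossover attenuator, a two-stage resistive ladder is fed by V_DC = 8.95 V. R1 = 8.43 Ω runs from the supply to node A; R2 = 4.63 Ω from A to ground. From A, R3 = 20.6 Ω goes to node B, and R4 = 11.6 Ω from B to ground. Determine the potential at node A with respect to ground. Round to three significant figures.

Node A sees R2 in parallel with the series input of stage 2, R3 + R4 = 32.20 Ω.
R2 ‖ (R3+R4) = 4.048 Ω.
V_A = 8.95 × 4.048/(8.43 + 4.048) = 2.903 V.

V_A ≈ 2.90 V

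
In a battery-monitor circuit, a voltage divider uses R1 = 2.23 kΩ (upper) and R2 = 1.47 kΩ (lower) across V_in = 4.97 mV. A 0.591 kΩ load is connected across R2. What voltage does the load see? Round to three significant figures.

V_out ≈ 0.790 mV

First combine the lower leg with the load: R2 ‖ R_L = 0.4215 kΩ.
Voltage divider with the loaded lower leg: V_out = 4.97 × 0.4215/(2.23 + 0.4215) = 4.97 × 0.1590 = 0.7901 mV.
(Unloaded it would be 1.97 mV; the load pulls it down.)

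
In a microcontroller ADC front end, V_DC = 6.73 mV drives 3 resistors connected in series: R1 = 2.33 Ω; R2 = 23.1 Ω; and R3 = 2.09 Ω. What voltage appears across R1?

Series total: ΣR = 2.33 + 23.1 + 2.09 = 27.52 Ω.
By the voltage-divider rule, V = 6.73 × 2.330/27.52 = 0.5698 mV.

V ≈ 0.570 mV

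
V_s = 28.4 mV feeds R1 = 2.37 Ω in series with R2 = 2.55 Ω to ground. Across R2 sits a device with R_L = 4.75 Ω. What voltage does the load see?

V_out ≈ 11.7 mV

R2 ‖ R_L = (2.55 × 4.75)/(2.55 + 4.75) = 1.659 Ω.
Then V_out = V_s · R2'/(R1 + R2') = 28.4 × 1.659/4.029 = 11.70 mV.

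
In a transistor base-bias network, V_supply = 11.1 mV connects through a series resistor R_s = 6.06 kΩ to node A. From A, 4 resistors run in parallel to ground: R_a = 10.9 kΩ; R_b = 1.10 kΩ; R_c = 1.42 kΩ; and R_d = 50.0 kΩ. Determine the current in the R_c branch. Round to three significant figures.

Combine the parallel branches: R_p = (1/10.9 + 1/1.10 + 1/1.42 + 1/50.0)⁻¹ = 0.5797 kΩ.
Node voltage V_A = V_supply · R_p/(R_s + R_p) = 11.1 × 0.08731 = 0.9691 mV.
I(R_c) = V_A / R_c = 0.9691/1.42 = 0.6825 µA.

I ≈ 0.682 µA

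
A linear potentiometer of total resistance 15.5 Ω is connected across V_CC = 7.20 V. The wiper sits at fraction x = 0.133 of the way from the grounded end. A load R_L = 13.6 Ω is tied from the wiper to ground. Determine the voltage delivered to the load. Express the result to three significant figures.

The pot divides into 13.44 Ω above the wiper and 2.062 Ω below.
Lower segment in parallel with the load: 2.062 ‖ 13.6 = 1.790 Ω.
Then V_out = V_CC · 1.790/(13.44 + 1.790) = 0.8464 V.

V_out ≈ 0.846 V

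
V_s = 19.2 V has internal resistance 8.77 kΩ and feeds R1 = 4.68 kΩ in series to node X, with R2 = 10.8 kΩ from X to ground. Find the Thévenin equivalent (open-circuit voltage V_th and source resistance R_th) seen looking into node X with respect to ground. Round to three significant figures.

V_th ≈ 8.55 V, R_th ≈ 5.99 kΩ

R1' = 8.77 + 4.68 = 13.45 kΩ (source resistance + R1).
V_th is the unloaded tap voltage: V_s · R2/(R1'+R2) = 19.2 × 0.4454 = 8.551 V.
Looking into X with the source shorted: R_th = R1'·R2/(R1'+R2) = 13.45 × 10.8/24.25 = 5.990 kΩ.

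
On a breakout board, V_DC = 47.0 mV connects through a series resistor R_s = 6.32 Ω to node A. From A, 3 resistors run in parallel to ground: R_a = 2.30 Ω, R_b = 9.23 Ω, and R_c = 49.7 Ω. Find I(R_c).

I ≈ 0.207 mA

Equivalent of the parallel group: R_p = 1.775 Ω.
V_A = 47.0 × 1.775/8.095 = 10.31 mV.
Branch current I = V_A/R_c = 10.31/49.7 = 0.2074 mA.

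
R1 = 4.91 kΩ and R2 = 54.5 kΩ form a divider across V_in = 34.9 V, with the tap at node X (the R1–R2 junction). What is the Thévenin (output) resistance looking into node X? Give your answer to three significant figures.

R_th ≈ 4.50 kΩ

With V_in suppressed (replaced by a short), R_th = R1 ‖ R2 = (4.910 × 54.5)/(4.910 + 54.5) = 4.504 kΩ.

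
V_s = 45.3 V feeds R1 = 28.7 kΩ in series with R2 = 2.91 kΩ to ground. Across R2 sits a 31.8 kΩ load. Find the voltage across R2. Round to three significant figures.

V_out ≈ 3.85 V

The load sits in parallel with R2, giving an effective lower resistance R2' = R2·R_L/(R2+R_L) = 2.666 kΩ.
Then V_out = V_s · R2'/(R1 + R2') = 45.3 × 2.666/31.37 = 3.850 V.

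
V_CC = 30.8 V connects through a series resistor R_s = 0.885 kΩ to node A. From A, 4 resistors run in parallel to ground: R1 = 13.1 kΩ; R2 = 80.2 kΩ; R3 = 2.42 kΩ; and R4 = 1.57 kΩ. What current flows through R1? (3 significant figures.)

I ≈ 1.17 mA

Equivalent of the parallel group: R_p = 0.8780 kΩ.
V_A = 30.8 × 0.8780/1.763 = 15.34 V.
Branch current I = V_A/R1 = 15.34/13.1 = 1.171 mA.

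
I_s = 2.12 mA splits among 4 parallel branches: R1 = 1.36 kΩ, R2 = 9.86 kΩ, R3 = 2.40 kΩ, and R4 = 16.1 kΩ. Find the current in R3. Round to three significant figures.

Conductances: ΣG = 1/1.36 + 1/9.86 + 1/2.40 + 1/16.1 = 1.315 (1/kΩ).
By the current-divider rule, I = I_s · G_k/ΣG = 2.12 × 0.3167 = 0.6715 mA.

I ≈ 0.671 mA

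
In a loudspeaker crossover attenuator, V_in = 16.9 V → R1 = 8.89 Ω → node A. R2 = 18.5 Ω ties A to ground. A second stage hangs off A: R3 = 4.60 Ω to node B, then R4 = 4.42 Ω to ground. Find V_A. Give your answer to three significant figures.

Node A sees R2 in parallel with the series input of stage 2, R3 + R4 = 9.020 Ω.
Effective lower resistance at A: R2 ‖ 9.020 = 6.064 Ω.
So V_A = 16.9 × 0.4055 = 6.853 V.

V_A ≈ 6.85 V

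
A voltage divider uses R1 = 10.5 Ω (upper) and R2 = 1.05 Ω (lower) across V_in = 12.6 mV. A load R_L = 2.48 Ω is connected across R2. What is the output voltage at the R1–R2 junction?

V_out ≈ 0.827 mV

First combine the lower leg with the load: R2 ‖ R_L = 0.7377 Ω.
Voltage divider with the loaded lower leg: V_out = 12.6 × 0.7377/(10.5 + 0.7377) = 12.6 × 0.06564 = 0.8271 mV.
(Unloaded it would be 1.15 mV; the load pulls it down.)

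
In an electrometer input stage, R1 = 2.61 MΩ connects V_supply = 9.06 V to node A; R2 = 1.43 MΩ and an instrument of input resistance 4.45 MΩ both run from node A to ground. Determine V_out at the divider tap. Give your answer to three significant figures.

V_out ≈ 2.66 V

First combine the lower leg with the load: R2 ‖ R_L = 1.082 MΩ.
Now apply the divider: V_out = 9.06 × 0.2931 = 2.656 V.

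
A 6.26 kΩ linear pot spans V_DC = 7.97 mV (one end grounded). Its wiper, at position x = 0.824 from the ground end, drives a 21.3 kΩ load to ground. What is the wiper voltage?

V_out ≈ 6.30 mV

Split the track: R_lower = x·R_p = 5.158 kΩ, R_upper = (1−x)·R_p = 1.102 kΩ.
Lower segment in parallel with the load: 5.158 ‖ 21.3 = 4.153 kΩ.
Loaded-divider output: V_out = 7.97 × 0.7903 = 6.299 mV.
(Unloaded: V_out = x·V_DC = 6.57 mV.)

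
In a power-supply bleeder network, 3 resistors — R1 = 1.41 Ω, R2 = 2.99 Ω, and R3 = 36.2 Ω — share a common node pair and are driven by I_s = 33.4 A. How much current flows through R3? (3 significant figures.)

I ≈ 0.861 A

Total conductance ΣG = 1/1.41 + 1/2.99 + 1/36.2 = 1.071 (units of 1/Ω).
By the current-divider rule, I = I_s · G_k/ΣG = 33.4 × 0.02579 = 0.8613 A.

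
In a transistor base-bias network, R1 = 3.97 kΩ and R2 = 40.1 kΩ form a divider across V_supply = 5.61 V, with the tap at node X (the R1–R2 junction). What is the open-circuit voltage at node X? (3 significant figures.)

V_th ≈ 5.10 V

With X open, the divider is unloaded: V_th = 5.61 × 40.1/44.07 = 5.105 V.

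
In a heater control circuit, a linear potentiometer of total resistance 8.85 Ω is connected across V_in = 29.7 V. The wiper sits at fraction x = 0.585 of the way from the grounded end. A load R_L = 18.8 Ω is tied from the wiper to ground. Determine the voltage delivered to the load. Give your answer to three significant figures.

Lower segment x·R_p = 5.177 Ω; upper segment (1−x)·R_p = 3.673 Ω.
R_L loads the lower segment: effective lower R = 4.059 Ω.
V_out = 29.7 × 4.059/(3.673 + 4.059) = 15.59 V.

V_out ≈ 15.6 V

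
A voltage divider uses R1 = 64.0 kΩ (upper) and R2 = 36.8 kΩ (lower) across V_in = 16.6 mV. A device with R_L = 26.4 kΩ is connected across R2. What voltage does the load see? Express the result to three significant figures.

V_out ≈ 3.21 mV

The load sits in parallel with R2, giving an effective lower resistance R2' = R2·R_L/(R2+R_L) = 15.37 kΩ.
Voltage divider with the loaded lower leg: V_out = 16.6 × 15.37/(64.0 + 15.37) = 16.6 × 0.1937 = 3.215 mV.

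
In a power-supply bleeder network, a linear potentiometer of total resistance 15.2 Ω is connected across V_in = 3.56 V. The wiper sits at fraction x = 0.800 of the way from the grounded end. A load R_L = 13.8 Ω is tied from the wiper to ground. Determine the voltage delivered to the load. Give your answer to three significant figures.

Split the track: R_lower = x·R_p = 12.16 Ω, R_upper = (1−x)·R_p = 3.040 Ω.
Lower segment in parallel with the load: 12.16 ‖ 13.8 = 6.464 Ω.
Loaded-divider output: V_out = 3.56 × 0.6801 = 2.421 V.

V_out ≈ 2.42 V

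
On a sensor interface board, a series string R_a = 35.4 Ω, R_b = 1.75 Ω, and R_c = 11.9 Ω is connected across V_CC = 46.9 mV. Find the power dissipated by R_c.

P ≈ 10.9 µW

ΣR = 49.05 Ω → I = 46.9/49.05 = 0.9562 mA.
V(R_c) = I·R = 11.38 mV; P = V·I = 11.38 × 0.9562 = 10.88 µW.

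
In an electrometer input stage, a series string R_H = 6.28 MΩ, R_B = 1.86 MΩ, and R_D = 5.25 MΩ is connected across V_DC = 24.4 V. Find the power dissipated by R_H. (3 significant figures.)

P ≈ 20.9 µW

The common current is I = 24.4/13.39 = 1.822 µA.
P(R_H) = I²·R_H = (1.822)² × 6.28 = 20.85 µW.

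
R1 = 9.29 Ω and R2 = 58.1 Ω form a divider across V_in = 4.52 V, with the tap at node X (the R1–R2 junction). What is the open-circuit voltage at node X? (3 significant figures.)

V_th ≈ 3.90 V

With X open, the divider is unloaded: V_th = 4.52 × 58.1/67.39 = 3.897 V.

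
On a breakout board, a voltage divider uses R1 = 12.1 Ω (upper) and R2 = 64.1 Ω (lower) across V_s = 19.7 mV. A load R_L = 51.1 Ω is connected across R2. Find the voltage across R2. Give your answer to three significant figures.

V_out ≈ 13.8 mV

The load sits in parallel with R2, giving an effective lower resistance R2' = R2·R_L/(R2+R_L) = 28.43 Ω.
Then V_out = V_s · R2'/(R1 + R2') = 19.7 × 28.43/40.53 = 13.82 mV.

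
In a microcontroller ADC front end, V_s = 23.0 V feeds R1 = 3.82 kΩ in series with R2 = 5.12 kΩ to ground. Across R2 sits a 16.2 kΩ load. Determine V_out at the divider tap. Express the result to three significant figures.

V_out ≈ 11.6 V

First combine the lower leg with the load: R2 ‖ R_L = 3.890 kΩ.
Now apply the divider: V_out = 23.0 × 0.5046 = 11.61 V.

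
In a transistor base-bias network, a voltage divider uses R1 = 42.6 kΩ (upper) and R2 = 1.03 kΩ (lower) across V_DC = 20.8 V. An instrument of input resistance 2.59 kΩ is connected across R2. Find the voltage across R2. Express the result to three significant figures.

First combine the lower leg with the load: R2 ‖ R_L = 0.7369 kΩ.
Voltage divider with the loaded lower leg: V_out = 20.8 × 0.7369/(42.6 + 0.7369) = 20.8 × 0.01700 = 0.3537 V.

V_out ≈ 0.354 V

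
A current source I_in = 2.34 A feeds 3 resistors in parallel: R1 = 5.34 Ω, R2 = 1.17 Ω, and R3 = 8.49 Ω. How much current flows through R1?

I ≈ 0.378 A

Total conductance ΣG = 1/5.34 + 1/1.17 + 1/8.49 = 1.160 (units of 1/Ω).
Current divider: I(R1) = I_in · G_k/ΣG = 2.34 × (0.1873/1.160) = 2.34 × 0.1615 = 0.3778 A.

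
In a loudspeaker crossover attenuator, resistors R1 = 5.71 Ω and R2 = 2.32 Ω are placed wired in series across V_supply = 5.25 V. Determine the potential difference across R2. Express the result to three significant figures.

ΣR = 5.71 + 2.32 = 8.030 Ω.
V = V_supply · R/ΣR = 5.25 × 0.2889 = 1.517 V.

V ≈ 1.52 V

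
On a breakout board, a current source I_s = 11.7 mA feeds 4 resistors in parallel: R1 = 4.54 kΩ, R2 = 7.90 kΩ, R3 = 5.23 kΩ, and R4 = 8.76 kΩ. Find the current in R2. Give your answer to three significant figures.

Conductances: ΣG = 1/4.54 + 1/7.90 + 1/5.23 + 1/8.76 = 0.6522 (1/kΩ).
By the current-divider rule, I = I_s · G_k/ΣG = 11.7 × 0.1941 = 2.271 mA.

I ≈ 2.27 mA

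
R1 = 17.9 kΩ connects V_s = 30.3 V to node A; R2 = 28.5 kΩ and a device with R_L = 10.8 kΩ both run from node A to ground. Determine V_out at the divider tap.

The load sits in parallel with R2, giving an effective lower resistance R2' = R2·R_L/(R2+R_L) = 7.832 kΩ.
Now apply the divider: V_out = 30.3 × 0.3044 = 9.222 V.

V_out ≈ 9.22 V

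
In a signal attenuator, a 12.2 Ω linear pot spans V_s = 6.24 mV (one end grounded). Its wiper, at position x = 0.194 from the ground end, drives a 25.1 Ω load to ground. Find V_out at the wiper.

The pot divides into 9.833 Ω above the wiper and 2.367 Ω below.
R_L loads the lower segment: effective lower R = 2.163 Ω.
Loaded-divider output: V_out = 6.24 × 0.1803 = 1.125 mV.
(Unloaded: V_out = x·V_s = 1.21 mV.)

V_out ≈ 1.13 mV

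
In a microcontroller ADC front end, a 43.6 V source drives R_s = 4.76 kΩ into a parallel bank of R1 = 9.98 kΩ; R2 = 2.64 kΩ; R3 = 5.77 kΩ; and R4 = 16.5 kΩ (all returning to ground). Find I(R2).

I ≈ 3.76 mA

Combine the parallel branches: R_p = (1/9.98 + 1/2.64 + 1/5.77 + 1/16.5)⁻¹ = 1.403 kΩ.
V_A = 43.6 × 1.403/6.163 = 9.924 V.
I(R2) = V_A / R2 = 9.924/2.64 = 3.759 mA.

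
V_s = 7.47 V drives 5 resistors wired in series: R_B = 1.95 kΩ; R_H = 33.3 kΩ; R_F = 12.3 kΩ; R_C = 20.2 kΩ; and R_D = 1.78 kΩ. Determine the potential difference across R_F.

ΣR = 1.95 + 33.3 + 12.3 + 20.2 + 1.78 = 69.53 kΩ.
V = V_s · R/ΣR = 7.47 × 0.1769 = 1.321 V.

V ≈ 1.32 V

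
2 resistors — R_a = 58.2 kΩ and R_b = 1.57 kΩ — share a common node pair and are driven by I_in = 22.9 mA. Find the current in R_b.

I ≈ 22.3 mA

For two parallel branches, I_k = I_in · (other R)/(sum of R).
I(R_b) = 22.9 × 58.2/(58.2 + 1.57) = 22.9 × 0.9737 = 22.30 mA.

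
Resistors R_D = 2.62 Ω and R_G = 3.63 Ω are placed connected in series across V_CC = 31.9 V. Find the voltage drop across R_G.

V ≈ 18.5 V

Series total: ΣR = 2.62 + 3.63 = 6.250 Ω.
V = V_CC · R/ΣR = 31.9 × 0.5808 = 18.53 V.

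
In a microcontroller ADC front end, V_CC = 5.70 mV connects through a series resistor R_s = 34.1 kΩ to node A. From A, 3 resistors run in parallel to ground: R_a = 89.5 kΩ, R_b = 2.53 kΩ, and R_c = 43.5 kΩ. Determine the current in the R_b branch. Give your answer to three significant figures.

Combine the parallel branches: R_p = (1/89.5 + 1/2.53 + 1/43.5)⁻¹ = 2.329 kΩ.
V_A = 5.70 × 2.329/36.43 = 0.3644 mV.
Branch current I = V_A/R_b = 0.3644/2.53 = 0.1440 µA.
(Check via current divider: I_total = 0.1565 µA; share G_k/ΣG = 0.9204 → same result.)

I ≈ 0.144 µA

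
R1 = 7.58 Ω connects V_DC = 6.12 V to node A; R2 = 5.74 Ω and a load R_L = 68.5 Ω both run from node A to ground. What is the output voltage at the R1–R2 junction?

First combine the lower leg with the load: R2 ‖ R_L = 5.296 Ω.
Voltage divider with the loaded lower leg: V_out = 6.12 × 5.296/(7.58 + 5.296) = 6.12 × 0.4113 = 2.517 V.

V_out ≈ 2.52 V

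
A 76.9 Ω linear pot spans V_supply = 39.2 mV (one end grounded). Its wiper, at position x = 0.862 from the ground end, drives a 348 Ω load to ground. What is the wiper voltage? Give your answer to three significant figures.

V_out ≈ 32.9 mV

Split the track: R_lower = x·R_p = 66.29 Ω, R_upper = (1−x)·R_p = 10.61 Ω.
R_L loads the lower segment: effective lower R = 55.68 Ω.
Loaded-divider output: V_out = 39.2 × 0.8399 = 32.92 mV.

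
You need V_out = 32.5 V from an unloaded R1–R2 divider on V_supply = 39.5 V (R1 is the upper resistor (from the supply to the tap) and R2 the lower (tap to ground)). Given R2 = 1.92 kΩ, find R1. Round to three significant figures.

The divider ratio is R2/(R1+R2) = 32.5/39.5 = 0.8228.
Rearranging, R1 = R2·(1−k)/k = 1.92 × 0.2154 = 0.4135 kΩ.

R1 ≈ 0.414 kΩ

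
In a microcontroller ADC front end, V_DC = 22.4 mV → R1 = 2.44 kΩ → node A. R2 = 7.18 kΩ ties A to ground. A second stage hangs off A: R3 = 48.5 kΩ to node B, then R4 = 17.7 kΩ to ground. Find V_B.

V_B ≈ 4.35 mV

The second stage (R3 + R4 = 66.20 kΩ) loads node A in parallel with R2.
Effective lower resistance at A: R2 ‖ 66.20 = 6.477 kΩ.
V_A = 22.4 × 6.477/(2.44 + 6.477) = 16.27 mV.
Stage 2 is unloaded, so V_B = V_A · R4/(R3+R4) = 16.27 × 17.7/66.20 = 4.350 mV.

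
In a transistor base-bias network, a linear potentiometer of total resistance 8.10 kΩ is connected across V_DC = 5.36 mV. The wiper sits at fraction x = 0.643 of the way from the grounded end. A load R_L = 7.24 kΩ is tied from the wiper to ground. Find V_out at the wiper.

V_out ≈ 2.74 mV

Lower segment x·R_p = 5.208 kΩ; upper segment (1−x)·R_p = 2.892 kΩ.
(x·R_p) ‖ R_L = 3.029 kΩ.
Then V_out = V_DC · 3.029/(2.892 + 3.029) = 2.742 mV.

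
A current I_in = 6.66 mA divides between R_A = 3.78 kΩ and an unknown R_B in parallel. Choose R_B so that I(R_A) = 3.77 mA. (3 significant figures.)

Two-branch current divider: I_A = I_in · R_B/(R_A + R_B).
With f = 0.5661, R_B = R_A · f/(1−f) = 3.78 × 1.304 = 4.931 kΩ.

R_B ≈ 4.93 kΩ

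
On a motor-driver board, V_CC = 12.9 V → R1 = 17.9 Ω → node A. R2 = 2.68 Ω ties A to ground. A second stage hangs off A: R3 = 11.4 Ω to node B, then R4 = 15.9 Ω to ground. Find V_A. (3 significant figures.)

Looking into the second stage from A: R3 + R4 = 27.30 Ω appears in parallel with R2.
R2 ‖ (R3+R4) = 2.440 Ω.
So V_A = 12.9 × 0.1200 = 1.548 V.

V_A ≈ 1.55 V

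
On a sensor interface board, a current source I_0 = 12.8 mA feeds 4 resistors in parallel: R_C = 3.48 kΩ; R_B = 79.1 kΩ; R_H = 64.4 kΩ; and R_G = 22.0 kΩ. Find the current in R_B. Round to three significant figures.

ΣG = 1/3.48 + 1/79.1 + 1/64.4 + 1/22.0 = 0.3610.
R_B takes the fraction G_k/ΣG = 0.01264/0.3610 = 0.03502, so I = 12.8 × 0.03502 = 0.4483 mA.

I ≈ 0.448 mA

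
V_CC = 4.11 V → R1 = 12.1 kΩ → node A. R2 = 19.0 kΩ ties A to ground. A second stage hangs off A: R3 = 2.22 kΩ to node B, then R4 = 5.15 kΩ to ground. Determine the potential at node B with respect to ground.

The second stage (R3 + R4 = 7.370 kΩ) loads node A in parallel with R2.
Effective lower resistance at A: R2 ‖ 7.370 = 5.310 kΩ.
First divider: V_A = V_CC · 5.310/(12.1 + 5.310) = 1.254 V.
Then the unloaded second divider: V_B = V_A × R4/(R3+R4) = 1.254 × 0.6988 = 0.8760 V.

V_B ≈ 0.876 V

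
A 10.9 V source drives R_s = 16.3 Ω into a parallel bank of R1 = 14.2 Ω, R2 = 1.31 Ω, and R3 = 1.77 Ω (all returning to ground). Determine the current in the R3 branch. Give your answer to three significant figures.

Parallel bank: R_p = 1/(1/14.2 + 1/1.31 + 1/1.77) = 0.7149 Ω.
V_A = 10.9 × 0.7149/17.01 = 0.4580 V.
I(R3) = V_A / R3 = 0.4580/1.77 = 0.2588 A.

I ≈ 0.259 A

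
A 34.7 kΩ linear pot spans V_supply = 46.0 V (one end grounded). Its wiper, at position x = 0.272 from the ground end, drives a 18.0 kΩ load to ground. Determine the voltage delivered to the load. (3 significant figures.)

Lower segment x·R_p = 9.438 kΩ; upper segment (1−x)·R_p = 25.26 kΩ.
(x·R_p) ‖ R_L = 6.192 kΩ.
Loaded-divider output: V_out = 46.0 × 0.1969 = 9.055 V.

V_out ≈ 9.06 V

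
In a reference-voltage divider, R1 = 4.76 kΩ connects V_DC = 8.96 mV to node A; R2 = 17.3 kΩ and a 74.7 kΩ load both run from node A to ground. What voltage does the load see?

R2 ‖ R_L = (17.3 × 74.7)/(17.3 + 74.7) = 14.05 kΩ.
Voltage divider with the loaded lower leg: V_out = 8.96 × 14.05/(4.76 + 14.05) = 8.96 × 0.7469 = 6.692 mV.
(Unloaded it would be 7.03 mV; the load pulls it down.)

V_out ≈ 6.69 mV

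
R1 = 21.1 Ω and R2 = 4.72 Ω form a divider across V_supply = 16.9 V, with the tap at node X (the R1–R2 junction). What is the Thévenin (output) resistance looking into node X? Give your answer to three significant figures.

With V_supply suppressed (replaced by a short), R_th = R1 ‖ R2 = (21.10 × 4.72)/(21.10 + 4.72) = 3.857 Ω.

R_th ≈ 3.86 Ω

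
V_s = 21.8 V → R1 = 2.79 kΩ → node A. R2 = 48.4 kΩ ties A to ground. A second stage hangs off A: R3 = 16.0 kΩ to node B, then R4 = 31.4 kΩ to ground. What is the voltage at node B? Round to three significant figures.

The second stage (R3 + R4 = 47.40 kΩ) loads node A in parallel with R2.
R2 ‖ (R3+R4) = 23.95 kΩ.
First divider: V_A = V_s · 23.95/(2.79 + 23.95) = 19.53 V.
V_B = V_A × 0.6624 = 12.93 V.

V_B ≈ 12.9 V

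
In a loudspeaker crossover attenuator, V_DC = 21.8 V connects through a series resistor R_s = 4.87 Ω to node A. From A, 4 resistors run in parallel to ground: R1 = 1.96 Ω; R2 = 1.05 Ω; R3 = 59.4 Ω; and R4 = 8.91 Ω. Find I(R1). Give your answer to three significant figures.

Combine the parallel branches: R_p = (1/1.96 + 1/1.05 + 1/59.4 + 1/8.91)⁻¹ = 0.6283 Ω.
V_A by voltage divider: V_A = 21.8 × 0.6283/(4.87 + 0.6283) = 2.491 V.
I(R1) = V_A / R1 = 2.491/1.96 = 1.271 A.

I ≈ 1.27 A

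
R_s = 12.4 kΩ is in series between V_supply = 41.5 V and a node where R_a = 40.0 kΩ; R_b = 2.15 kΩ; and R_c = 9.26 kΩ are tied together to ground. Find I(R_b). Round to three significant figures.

I ≈ 2.29 mA

Equivalent of the parallel group: R_p = 1.672 kΩ.
Node voltage V_A = V_supply · R_p/(R_s + R_p) = 41.5 × 0.1188 = 4.931 V.
I(R_b) = V_A / R_b = 4.931/2.15 = 2.293 mA.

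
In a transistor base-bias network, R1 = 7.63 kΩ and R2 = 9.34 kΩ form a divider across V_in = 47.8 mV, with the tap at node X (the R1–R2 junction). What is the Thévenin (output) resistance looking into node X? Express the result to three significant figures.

R_th ≈ 4.20 kΩ

Zeroing V_in shorts the top of R1 to ground, so R_th = R1 ‖ R2 = 4.199 kΩ.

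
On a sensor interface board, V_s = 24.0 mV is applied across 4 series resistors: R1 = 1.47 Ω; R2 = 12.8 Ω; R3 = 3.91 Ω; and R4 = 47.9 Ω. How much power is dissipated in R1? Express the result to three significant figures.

P ≈ 0.194 µW

The common current is I = 24.0/66.08 = 0.3632 mA.
P(R1) = I²·R1 = (0.3632)² × 1.47 = 0.1939 µW.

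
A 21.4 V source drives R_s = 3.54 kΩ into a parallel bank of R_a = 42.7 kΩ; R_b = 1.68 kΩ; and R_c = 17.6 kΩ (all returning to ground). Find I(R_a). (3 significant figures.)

I ≈ 0.148 mA

Combine the parallel branches: R_p = (1/42.7 + 1/1.68 + 1/17.6)⁻¹ = 1.480 kΩ.
Node voltage V_A = V_DC · R_p/(R_s + R_p) = 21.4 × 0.2949 = 6.310 V.
Branch current I = V_A/R_a = 6.310/42.7 = 0.1478 mA.
(Check via current divider: I_total = 4.263 mA; share G_k/ΣG = 0.03467 → same result.)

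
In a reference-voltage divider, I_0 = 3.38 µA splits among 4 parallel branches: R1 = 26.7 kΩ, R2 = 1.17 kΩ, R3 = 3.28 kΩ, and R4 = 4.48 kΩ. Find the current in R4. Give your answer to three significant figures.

ΣG = 1/26.7 + 1/1.17 + 1/3.28 + 1/4.48 = 1.420.
R4 takes the fraction G_k/ΣG = 0.2232/1.420 = 0.1572, so I = 3.38 × 0.1572 = 0.5312 µA.

I ≈ 0.531 µA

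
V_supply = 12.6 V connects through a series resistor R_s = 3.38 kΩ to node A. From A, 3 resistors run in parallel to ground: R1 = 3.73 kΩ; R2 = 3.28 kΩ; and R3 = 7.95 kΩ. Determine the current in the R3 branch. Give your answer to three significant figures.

I ≈ 0.471 mA

Equivalent of the parallel group: R_p = 1.431 kΩ.
V_A = 12.6 × 1.431/4.811 = 3.748 V.
Branch current I = V_A/R3 = 3.748/7.95 = 0.4714 mA.
(Check via current divider: I_total = 2.619 mA; share G_k/ΣG = 0.1800 → same result.)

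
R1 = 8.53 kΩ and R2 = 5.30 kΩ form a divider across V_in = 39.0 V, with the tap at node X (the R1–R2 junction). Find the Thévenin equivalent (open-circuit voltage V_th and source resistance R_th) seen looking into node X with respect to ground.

Open-circuit (no load on X): V_th = V_in · R2/(R1 + R2) = 39.0 × 5.30/(8.530 + 5.30) = 14.95 V.
With V_in suppressed (replaced by a short), R_th = R1 ‖ R2 = (8.530 × 5.30)/(8.530 + 5.30) = 3.269 kΩ.

V_th ≈ 14.9 V, R_th ≈ 3.27 kΩ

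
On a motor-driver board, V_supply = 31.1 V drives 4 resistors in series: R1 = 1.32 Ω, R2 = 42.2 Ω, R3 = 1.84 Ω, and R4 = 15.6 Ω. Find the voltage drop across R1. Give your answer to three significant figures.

Total series resistance ΣR = 1.32 + 42.2 + 1.84 + 15.6 = 60.96 Ω.
By the voltage-divider rule, V = 31.1 × 1.320/60.96 = 0.6734 V.

V ≈ 0.673 V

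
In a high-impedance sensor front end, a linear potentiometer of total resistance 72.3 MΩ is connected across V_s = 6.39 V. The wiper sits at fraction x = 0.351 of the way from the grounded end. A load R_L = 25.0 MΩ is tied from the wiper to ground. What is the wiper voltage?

Split the track: R_lower = x·R_p = 25.38 MΩ, R_upper = (1−x)·R_p = 46.92 MΩ.
(x·R_p) ‖ R_L = 12.59 MΩ.
V_out = 6.39 × 12.59/(46.92 + 12.59) = 1.352 V.

V_out ≈ 1.35 V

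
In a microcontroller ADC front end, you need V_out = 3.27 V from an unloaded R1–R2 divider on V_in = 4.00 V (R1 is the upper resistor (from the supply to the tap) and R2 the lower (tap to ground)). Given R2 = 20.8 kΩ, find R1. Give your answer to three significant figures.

R1 ≈ 4.64 kΩ

The divider ratio is R2/(R1+R2) = 3.27/4.00 = 0.8175.
So R1 = R2 · (V_in/V_out − 1) = 20.8 × (4.00/3.27 − 1) = 20.8 × 0.2232 = 4.643 kΩ.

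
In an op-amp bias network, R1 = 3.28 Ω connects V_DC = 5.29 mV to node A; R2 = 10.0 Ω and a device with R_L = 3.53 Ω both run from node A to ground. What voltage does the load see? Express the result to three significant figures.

First combine the lower leg with the load: R2 ‖ R_L = 2.609 Ω.
Then V_out = V_DC · R2'/(R1 + R2') = 5.29 × 2.609/5.889 = 2.344 mV.

V_out ≈ 2.34 mV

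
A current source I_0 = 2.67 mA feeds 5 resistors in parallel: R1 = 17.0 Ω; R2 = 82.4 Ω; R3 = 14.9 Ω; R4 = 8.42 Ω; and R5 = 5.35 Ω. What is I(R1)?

ΣG = 1/17.0 + 1/82.4 + 1/14.9 + 1/8.42 + 1/5.35 = 0.4438.
By the current-divider rule, I = I_0 · G_k/ΣG = 2.67 × 0.1326 = 0.3539 mA.

I ≈ 0.354 mA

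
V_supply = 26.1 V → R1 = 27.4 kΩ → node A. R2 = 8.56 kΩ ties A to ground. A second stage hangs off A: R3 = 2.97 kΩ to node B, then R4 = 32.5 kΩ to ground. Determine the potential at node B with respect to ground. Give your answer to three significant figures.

V_B ≈ 4.81 V

Looking into the second stage from A: R3 + R4 = 35.47 kΩ appears in parallel with R2.
Effective lower resistance at A: R2 ‖ 35.47 = 6.896 kΩ.
V_A = 26.1 × 6.896/(27.4 + 6.896) = 5.248 V.
Then the unloaded second divider: V_B = V_A × R4/(R3+R4) = 5.248 × 0.9163 = 4.808 V.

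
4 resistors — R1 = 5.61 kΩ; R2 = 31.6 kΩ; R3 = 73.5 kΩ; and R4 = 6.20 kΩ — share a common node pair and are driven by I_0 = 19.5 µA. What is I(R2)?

I ≈ 1.60 µA

ΣG = 1/5.61 + 1/31.6 + 1/73.5 + 1/6.20 = 0.3848.
By the current-divider rule, I = I_0 · G_k/ΣG = 19.5 × 0.08224 = 1.604 µA.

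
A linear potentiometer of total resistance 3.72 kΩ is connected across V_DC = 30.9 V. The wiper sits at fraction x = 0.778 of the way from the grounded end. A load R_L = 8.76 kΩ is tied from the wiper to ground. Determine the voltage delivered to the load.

Split the track: R_lower = x·R_p = 2.894 kΩ, R_upper = (1−x)·R_p = 0.8258 kΩ.
(x·R_p) ‖ R_L = 2.175 kΩ.
Then V_out = V_DC · 2.175/(0.8258 + 2.175) = 22.40 V.

V_out ≈ 22.4 V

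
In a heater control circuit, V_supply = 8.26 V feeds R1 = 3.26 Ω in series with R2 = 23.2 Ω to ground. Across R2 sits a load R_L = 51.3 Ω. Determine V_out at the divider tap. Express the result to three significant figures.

First combine the lower leg with the load: R2 ‖ R_L = 15.98 Ω.
Voltage divider with the loaded lower leg: V_out = 8.26 × 15.98/(3.26 + 15.98) = 8.26 × 0.8305 = 6.860 V.
(Unloaded it would be 7.24 V; the load pulls it down.)

V_out ≈ 6.86 V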